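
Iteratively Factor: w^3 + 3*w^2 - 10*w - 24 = (w + 2)*(w^2 + w - 12) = (w - 3)*(w + 2)*(w + 4)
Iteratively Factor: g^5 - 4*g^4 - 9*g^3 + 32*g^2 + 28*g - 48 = (g - 1)*(g^4 - 3*g^3 - 12*g^2 + 20*g + 48) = (g - 4)*(g - 1)*(g^3 + g^2 - 8*g - 12) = (g - 4)*(g - 1)*(g + 2)*(g^2 - g - 6) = (g - 4)*(g - 1)*(g + 2)^2*(g - 3)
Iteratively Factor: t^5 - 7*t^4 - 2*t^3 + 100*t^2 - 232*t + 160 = (t + 4)*(t^4 - 11*t^3 + 42*t^2 - 68*t + 40) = (t - 2)*(t + 4)*(t^3 - 9*t^2 + 24*t - 20) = (t - 2)^2*(t + 4)*(t^2 - 7*t + 10) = (t - 5)*(t - 2)^2*(t + 4)*(t - 2)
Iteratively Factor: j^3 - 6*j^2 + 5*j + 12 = (j + 1)*(j^2 - 7*j + 12) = (j - 3)*(j + 1)*(j - 4)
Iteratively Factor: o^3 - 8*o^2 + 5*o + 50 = (o - 5)*(o^2 - 3*o - 10) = (o - 5)^2*(o + 2)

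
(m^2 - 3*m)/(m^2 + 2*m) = (m - 3)/(m + 2)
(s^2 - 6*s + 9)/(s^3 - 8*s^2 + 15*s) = (s - 3)/(s*(s - 5))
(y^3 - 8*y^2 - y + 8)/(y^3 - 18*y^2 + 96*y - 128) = (y^2 - 1)/(y^2 - 10*y + 16)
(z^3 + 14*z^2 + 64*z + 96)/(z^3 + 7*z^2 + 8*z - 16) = (z + 6)/(z - 1)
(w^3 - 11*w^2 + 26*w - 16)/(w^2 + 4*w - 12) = (w^2 - 9*w + 8)/(w + 6)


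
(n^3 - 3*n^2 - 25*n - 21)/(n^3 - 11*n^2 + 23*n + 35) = (n + 3)/(n - 5)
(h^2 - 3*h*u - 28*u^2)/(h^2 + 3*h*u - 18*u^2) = (h^2 - 3*h*u - 28*u^2)/(h^2 + 3*h*u - 18*u^2)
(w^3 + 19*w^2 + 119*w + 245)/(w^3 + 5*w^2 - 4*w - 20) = (w^2 + 14*w + 49)/(w^2 - 4)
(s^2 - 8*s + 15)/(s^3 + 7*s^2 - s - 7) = (s^2 - 8*s + 15)/(s^3 + 7*s^2 - s - 7)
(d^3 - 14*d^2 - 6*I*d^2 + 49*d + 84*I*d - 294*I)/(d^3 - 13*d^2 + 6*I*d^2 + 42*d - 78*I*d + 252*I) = (d^2 - d*(7 + 6*I) + 42*I)/(d^2 + 6*d*(-1 + I) - 36*I)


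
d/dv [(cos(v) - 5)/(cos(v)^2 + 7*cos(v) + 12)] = (cos(v)^2 - 10*cos(v) - 47)*sin(v)/(cos(v)^2 + 7*cos(v) + 12)^2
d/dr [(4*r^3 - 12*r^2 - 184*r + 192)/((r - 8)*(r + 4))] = 4*(r^2 + 8*r + 26)/(r^2 + 8*r + 16)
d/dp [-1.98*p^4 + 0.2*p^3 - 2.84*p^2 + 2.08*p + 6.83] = -7.92*p^3 + 0.6*p^2 - 5.68*p + 2.08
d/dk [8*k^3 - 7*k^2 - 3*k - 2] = 24*k^2 - 14*k - 3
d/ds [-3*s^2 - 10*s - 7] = -6*s - 10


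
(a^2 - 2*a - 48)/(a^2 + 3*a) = (a^2 - 2*a - 48)/(a*(a + 3))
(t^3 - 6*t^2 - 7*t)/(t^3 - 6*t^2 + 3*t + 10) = t*(t - 7)/(t^2 - 7*t + 10)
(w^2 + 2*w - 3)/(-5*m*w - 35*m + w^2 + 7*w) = (-w^2 - 2*w + 3)/(5*m*w + 35*m - w^2 - 7*w)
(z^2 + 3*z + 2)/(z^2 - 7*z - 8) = (z + 2)/(z - 8)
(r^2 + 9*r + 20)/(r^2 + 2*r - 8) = (r + 5)/(r - 2)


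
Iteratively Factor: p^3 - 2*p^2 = (p - 2)*(p^2) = p*(p - 2)*(p)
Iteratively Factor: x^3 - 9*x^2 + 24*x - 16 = (x - 4)*(x^2 - 5*x + 4) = (x - 4)*(x - 1)*(x - 4)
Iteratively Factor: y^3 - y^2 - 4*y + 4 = (y - 2)*(y^2 + y - 2) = (y - 2)*(y - 1)*(y + 2)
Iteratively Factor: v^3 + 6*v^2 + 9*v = (v)*(v^2 + 6*v + 9) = v*(v + 3)*(v + 3)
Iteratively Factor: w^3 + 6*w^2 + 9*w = (w)*(w^2 + 6*w + 9) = w*(w + 3)*(w + 3)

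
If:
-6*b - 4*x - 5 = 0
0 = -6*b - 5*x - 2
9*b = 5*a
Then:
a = -51/10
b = -17/6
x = 3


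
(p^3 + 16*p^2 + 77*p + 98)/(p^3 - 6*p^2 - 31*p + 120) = (p^3 + 16*p^2 + 77*p + 98)/(p^3 - 6*p^2 - 31*p + 120)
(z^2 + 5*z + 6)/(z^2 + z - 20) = (z^2 + 5*z + 6)/(z^2 + z - 20)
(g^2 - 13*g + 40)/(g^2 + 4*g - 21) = (g^2 - 13*g + 40)/(g^2 + 4*g - 21)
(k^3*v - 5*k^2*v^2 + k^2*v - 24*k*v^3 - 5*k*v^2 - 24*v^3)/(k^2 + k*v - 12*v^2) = v*(k^3 - 5*k^2*v + k^2 - 24*k*v^2 - 5*k*v - 24*v^2)/(k^2 + k*v - 12*v^2)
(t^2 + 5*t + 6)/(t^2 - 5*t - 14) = (t + 3)/(t - 7)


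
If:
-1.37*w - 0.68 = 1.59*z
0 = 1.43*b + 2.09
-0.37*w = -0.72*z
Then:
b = -1.46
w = -0.31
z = -0.16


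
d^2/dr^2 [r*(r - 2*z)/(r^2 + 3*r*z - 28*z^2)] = 2*z*(5*r^3 - 84*r^2*z + 168*r*z^2 - 616*z^3)/(-r^6 - 9*r^5*z + 57*r^4*z^2 + 477*r^3*z^3 - 1596*r^2*z^4 - 7056*r*z^5 + 21952*z^6)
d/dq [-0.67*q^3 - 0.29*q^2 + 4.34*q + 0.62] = -2.01*q^2 - 0.58*q + 4.34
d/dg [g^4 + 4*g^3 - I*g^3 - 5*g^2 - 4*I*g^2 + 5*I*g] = 4*g^3 + g^2*(12 - 3*I) + g*(-10 - 8*I) + 5*I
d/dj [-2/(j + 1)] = 2/(j + 1)^2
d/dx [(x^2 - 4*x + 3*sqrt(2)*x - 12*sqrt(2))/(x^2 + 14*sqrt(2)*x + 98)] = (4*x^2 + 11*sqrt(2)*x^2 + 24*sqrt(2)*x + 196*x - 56 + 294*sqrt(2))/(x^4 + 28*sqrt(2)*x^3 + 588*x^2 + 2744*sqrt(2)*x + 9604)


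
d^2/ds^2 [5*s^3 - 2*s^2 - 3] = 30*s - 4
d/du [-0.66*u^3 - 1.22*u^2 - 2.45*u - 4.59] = -1.98*u^2 - 2.44*u - 2.45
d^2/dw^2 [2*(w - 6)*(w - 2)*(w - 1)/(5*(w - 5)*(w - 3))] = 12*(-w^3 + 3*w^2 + 21*w - 71)/(5*(w^6 - 24*w^5 + 237*w^4 - 1232*w^3 + 3555*w^2 - 5400*w + 3375))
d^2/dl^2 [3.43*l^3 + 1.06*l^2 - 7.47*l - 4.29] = 20.58*l + 2.12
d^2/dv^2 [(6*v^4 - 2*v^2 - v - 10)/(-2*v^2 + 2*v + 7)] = 12*(-4*v^6 + 12*v^5 + 30*v^4 - 110*v^3 - 260*v^2 - 13*v + 44)/(8*v^6 - 24*v^5 - 60*v^4 + 160*v^3 + 210*v^2 - 294*v - 343)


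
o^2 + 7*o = o*(o + 7)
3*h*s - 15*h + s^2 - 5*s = (3*h + s)*(s - 5)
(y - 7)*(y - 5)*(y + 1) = y^3 - 11*y^2 + 23*y + 35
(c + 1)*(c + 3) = c^2 + 4*c + 3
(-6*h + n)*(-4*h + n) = 24*h^2 - 10*h*n + n^2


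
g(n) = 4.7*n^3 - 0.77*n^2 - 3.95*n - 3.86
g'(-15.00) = 3191.65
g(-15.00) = -15980.36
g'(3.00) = 118.33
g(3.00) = 104.26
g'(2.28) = 65.84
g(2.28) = 38.84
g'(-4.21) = 252.44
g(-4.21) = -351.58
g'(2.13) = 56.74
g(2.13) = 29.65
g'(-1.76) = 42.44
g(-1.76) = -24.92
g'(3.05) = 122.52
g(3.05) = 110.28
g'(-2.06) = 59.06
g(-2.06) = -40.08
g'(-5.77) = 474.37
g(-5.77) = -909.57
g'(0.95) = 7.31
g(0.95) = -4.28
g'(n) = 14.1*n^2 - 1.54*n - 3.95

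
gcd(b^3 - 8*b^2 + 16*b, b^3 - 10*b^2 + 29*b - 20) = b - 4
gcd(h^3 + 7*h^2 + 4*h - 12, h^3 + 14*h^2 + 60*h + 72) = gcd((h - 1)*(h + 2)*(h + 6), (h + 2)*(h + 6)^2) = h^2 + 8*h + 12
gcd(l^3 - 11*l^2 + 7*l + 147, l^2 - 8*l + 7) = l - 7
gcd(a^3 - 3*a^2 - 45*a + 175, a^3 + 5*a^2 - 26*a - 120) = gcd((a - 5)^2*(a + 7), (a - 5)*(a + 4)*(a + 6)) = a - 5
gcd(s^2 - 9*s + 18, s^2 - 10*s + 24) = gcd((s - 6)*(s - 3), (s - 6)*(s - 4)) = s - 6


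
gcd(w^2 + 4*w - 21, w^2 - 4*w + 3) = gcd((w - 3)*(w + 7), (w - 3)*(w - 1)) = w - 3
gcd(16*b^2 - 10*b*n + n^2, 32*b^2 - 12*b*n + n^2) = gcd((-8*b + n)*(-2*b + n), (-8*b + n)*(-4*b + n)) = 8*b - n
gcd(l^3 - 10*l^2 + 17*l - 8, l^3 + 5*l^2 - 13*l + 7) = l^2 - 2*l + 1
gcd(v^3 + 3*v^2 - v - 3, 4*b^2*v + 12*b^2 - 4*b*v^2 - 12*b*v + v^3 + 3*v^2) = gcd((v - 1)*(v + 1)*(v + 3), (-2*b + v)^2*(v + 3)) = v + 3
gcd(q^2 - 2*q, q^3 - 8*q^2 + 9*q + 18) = 1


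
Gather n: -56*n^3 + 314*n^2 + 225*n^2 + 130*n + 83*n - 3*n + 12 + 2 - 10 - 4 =-56*n^3 + 539*n^2 + 210*n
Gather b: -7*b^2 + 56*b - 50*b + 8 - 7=-7*b^2 + 6*b + 1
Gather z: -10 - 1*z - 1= -z - 11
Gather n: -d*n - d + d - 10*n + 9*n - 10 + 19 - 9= n*(-d - 1)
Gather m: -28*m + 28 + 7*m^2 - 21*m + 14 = 7*m^2 - 49*m + 42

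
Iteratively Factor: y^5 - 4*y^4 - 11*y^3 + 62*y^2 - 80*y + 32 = (y - 1)*(y^4 - 3*y^3 - 14*y^2 + 48*y - 32) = (y - 1)*(y + 4)*(y^3 - 7*y^2 + 14*y - 8) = (y - 1)^2*(y + 4)*(y^2 - 6*y + 8) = (y - 4)*(y - 1)^2*(y + 4)*(y - 2)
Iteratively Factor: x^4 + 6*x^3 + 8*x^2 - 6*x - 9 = (x + 3)*(x^3 + 3*x^2 - x - 3) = (x - 1)*(x + 3)*(x^2 + 4*x + 3) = (x - 1)*(x + 1)*(x + 3)*(x + 3)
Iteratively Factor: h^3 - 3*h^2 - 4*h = (h + 1)*(h^2 - 4*h) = h*(h + 1)*(h - 4)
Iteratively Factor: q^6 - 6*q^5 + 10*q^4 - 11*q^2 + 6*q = (q - 3)*(q^5 - 3*q^4 + q^3 + 3*q^2 - 2*q) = (q - 3)*(q + 1)*(q^4 - 4*q^3 + 5*q^2 - 2*q) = q*(q - 3)*(q + 1)*(q^3 - 4*q^2 + 5*q - 2) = q*(q - 3)*(q - 1)*(q + 1)*(q^2 - 3*q + 2) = q*(q - 3)*(q - 2)*(q - 1)*(q + 1)*(q - 1)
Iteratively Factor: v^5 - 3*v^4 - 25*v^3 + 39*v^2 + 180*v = (v - 5)*(v^4 + 2*v^3 - 15*v^2 - 36*v) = (v - 5)*(v + 3)*(v^3 - v^2 - 12*v) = v*(v - 5)*(v + 3)*(v^2 - v - 12) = v*(v - 5)*(v - 4)*(v + 3)*(v + 3)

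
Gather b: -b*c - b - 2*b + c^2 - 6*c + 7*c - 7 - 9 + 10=b*(-c - 3) + c^2 + c - 6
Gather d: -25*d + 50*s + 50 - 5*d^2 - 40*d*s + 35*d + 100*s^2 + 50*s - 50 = -5*d^2 + d*(10 - 40*s) + 100*s^2 + 100*s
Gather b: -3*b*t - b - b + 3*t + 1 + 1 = b*(-3*t - 2) + 3*t + 2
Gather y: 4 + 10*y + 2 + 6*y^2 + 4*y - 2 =6*y^2 + 14*y + 4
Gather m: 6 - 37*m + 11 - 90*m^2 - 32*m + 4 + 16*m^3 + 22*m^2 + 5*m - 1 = 16*m^3 - 68*m^2 - 64*m + 20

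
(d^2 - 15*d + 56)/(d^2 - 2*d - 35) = (d - 8)/(d + 5)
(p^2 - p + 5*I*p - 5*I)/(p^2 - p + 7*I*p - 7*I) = (p + 5*I)/(p + 7*I)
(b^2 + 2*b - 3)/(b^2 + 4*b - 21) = (b^2 + 2*b - 3)/(b^2 + 4*b - 21)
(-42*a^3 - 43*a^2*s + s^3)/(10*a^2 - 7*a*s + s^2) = (-42*a^3 - 43*a^2*s + s^3)/(10*a^2 - 7*a*s + s^2)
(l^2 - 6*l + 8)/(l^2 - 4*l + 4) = (l - 4)/(l - 2)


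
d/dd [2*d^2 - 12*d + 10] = 4*d - 12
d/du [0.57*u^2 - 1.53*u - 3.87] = 1.14*u - 1.53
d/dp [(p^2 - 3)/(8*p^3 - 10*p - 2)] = (-p*(-4*p^3 + 5*p + 1) - (p^2 - 3)*(12*p^2 - 5)/2)/(-4*p^3 + 5*p + 1)^2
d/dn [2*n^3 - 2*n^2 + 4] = 2*n*(3*n - 2)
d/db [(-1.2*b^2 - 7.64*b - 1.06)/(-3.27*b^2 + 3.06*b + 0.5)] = (-28.6548*b^2 - 8.1324*b - 0.5764)/(10.6929*b^4 - 20.0124*b^3 + 6.0936*b^2 + 3.06*b + 0.25)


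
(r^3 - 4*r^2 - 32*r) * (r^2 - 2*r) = r^5 - 6*r^4 - 24*r^3 + 64*r^2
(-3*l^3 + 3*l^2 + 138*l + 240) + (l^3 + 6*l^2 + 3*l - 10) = -2*l^3 + 9*l^2 + 141*l + 230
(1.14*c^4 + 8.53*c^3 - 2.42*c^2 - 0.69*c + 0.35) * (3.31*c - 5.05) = 3.7734*c^5 + 22.4773*c^4 - 51.0867*c^3 + 9.9371*c^2 + 4.643*c - 1.7675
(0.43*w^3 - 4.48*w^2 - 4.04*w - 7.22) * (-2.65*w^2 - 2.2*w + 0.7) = -1.1395*w^5 + 10.926*w^4 + 20.863*w^3 + 24.885*w^2 + 13.056*w - 5.054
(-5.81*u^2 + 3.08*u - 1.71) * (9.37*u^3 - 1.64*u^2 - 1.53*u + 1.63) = -54.4397*u^5 + 38.388*u^4 - 12.1846*u^3 - 11.3783*u^2 + 7.6367*u - 2.7873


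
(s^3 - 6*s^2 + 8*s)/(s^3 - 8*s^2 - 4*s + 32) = s*(s - 4)/(s^2 - 6*s - 16)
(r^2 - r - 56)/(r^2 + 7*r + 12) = (r^2 - r - 56)/(r^2 + 7*r + 12)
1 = 1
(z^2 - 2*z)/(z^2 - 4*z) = (z - 2)/(z - 4)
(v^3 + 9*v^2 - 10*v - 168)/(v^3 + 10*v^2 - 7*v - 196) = (v + 6)/(v + 7)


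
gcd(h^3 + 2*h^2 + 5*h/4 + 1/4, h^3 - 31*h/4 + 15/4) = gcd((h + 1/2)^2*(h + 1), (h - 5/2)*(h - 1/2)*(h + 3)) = 1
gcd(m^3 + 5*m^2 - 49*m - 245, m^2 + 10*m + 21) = m + 7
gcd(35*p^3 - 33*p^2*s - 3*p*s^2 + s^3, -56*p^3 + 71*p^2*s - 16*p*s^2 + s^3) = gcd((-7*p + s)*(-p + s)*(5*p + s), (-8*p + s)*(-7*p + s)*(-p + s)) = 7*p^2 - 8*p*s + s^2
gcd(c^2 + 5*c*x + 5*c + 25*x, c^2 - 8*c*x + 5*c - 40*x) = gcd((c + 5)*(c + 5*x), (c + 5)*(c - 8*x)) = c + 5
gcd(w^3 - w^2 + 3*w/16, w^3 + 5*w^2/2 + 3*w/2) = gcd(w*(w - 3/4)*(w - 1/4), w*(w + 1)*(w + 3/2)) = w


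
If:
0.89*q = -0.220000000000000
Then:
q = -0.25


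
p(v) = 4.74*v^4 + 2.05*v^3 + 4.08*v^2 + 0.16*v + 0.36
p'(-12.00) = -31975.04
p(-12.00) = 95332.20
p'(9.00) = 14393.59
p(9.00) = 32925.87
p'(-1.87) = -117.58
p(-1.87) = 58.88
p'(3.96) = 1306.32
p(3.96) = 1357.90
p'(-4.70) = -1870.82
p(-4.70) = 2189.87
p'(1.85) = 156.35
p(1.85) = 83.12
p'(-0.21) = -1.46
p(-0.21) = 0.50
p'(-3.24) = -606.59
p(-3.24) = 495.29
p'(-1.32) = -43.50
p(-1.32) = 16.93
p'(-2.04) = -151.86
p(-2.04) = 81.70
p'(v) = 18.96*v^3 + 6.15*v^2 + 8.16*v + 0.16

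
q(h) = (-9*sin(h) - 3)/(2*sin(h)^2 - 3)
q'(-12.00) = 5.55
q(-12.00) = 3.23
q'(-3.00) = -2.90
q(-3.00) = 0.58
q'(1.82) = -10.89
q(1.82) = 10.45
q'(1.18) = 12.24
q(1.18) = 8.77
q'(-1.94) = -7.15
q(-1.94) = -4.28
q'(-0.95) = 6.03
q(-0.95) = -2.58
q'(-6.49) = 2.91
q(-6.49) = 0.40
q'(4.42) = -6.79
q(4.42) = -4.82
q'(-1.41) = 4.74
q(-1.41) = -5.60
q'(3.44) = -2.99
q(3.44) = 0.13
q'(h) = -4*(-9*sin(h) - 3)*sin(h)*cos(h)/(2*sin(h)^2 - 3)^2 - 9*cos(h)/(2*sin(h)^2 - 3) = 3*(6*sin(h)^2 + 4*sin(h) + 9)*cos(h)/(2*sin(h)^2 - 3)^2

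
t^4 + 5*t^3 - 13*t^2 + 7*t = t*(t - 1)^2*(t + 7)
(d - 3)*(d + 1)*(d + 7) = d^3 + 5*d^2 - 17*d - 21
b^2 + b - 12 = (b - 3)*(b + 4)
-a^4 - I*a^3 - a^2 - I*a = a*(a - I)*(-I*a + 1)^2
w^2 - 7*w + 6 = (w - 6)*(w - 1)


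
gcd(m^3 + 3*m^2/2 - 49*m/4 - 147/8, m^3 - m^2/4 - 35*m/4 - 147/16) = m^2 - 2*m - 21/4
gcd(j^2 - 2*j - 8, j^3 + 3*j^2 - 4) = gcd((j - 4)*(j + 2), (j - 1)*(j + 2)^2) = j + 2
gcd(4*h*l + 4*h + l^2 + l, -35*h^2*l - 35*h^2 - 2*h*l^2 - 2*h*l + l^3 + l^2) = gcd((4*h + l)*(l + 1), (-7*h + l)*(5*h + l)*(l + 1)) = l + 1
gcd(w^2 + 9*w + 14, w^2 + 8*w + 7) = w + 7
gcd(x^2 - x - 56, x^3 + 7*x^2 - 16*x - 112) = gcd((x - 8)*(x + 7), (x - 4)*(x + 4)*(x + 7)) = x + 7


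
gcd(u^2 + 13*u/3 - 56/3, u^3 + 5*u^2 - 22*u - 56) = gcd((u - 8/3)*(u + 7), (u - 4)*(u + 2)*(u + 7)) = u + 7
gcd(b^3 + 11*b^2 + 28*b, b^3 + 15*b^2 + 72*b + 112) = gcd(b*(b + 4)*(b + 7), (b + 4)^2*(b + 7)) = b^2 + 11*b + 28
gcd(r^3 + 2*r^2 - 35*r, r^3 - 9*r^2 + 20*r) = r^2 - 5*r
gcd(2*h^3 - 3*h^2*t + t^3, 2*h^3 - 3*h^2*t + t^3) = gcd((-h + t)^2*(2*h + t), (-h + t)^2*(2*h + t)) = 2*h^3 - 3*h^2*t + t^3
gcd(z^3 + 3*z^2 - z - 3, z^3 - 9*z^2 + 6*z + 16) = z + 1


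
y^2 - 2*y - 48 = (y - 8)*(y + 6)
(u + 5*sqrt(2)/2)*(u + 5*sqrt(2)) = u^2 + 15*sqrt(2)*u/2 + 25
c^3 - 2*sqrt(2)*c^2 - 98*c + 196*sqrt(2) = (c - 7*sqrt(2))*(c - 2*sqrt(2))*(c + 7*sqrt(2))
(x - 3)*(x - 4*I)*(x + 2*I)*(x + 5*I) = x^4 - 3*x^3 + 3*I*x^3 + 18*x^2 - 9*I*x^2 - 54*x + 40*I*x - 120*I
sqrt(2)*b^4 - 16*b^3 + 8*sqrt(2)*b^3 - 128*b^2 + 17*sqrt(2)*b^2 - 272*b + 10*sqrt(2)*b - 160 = (b + 2)*(b + 5)*(b - 8*sqrt(2))*(sqrt(2)*b + sqrt(2))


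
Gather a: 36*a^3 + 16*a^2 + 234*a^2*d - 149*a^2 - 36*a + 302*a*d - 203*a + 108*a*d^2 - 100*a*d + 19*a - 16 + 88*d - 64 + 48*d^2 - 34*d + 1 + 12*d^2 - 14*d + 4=36*a^3 + a^2*(234*d - 133) + a*(108*d^2 + 202*d - 220) + 60*d^2 + 40*d - 75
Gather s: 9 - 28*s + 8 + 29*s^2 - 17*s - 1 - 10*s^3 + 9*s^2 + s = -10*s^3 + 38*s^2 - 44*s + 16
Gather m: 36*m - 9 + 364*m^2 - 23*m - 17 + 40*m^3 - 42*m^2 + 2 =40*m^3 + 322*m^2 + 13*m - 24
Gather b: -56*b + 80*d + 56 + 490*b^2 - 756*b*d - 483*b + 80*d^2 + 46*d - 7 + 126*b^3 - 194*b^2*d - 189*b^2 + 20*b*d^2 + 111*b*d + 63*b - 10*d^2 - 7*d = 126*b^3 + b^2*(301 - 194*d) + b*(20*d^2 - 645*d - 476) + 70*d^2 + 119*d + 49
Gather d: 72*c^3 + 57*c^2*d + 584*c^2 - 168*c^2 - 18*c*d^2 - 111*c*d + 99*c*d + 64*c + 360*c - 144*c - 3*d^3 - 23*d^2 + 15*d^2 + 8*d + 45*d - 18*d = 72*c^3 + 416*c^2 + 280*c - 3*d^3 + d^2*(-18*c - 8) + d*(57*c^2 - 12*c + 35)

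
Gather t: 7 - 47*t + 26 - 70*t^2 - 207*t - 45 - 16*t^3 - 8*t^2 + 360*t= -16*t^3 - 78*t^2 + 106*t - 12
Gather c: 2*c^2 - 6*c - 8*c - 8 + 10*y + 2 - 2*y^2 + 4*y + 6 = 2*c^2 - 14*c - 2*y^2 + 14*y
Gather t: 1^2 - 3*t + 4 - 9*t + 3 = 8 - 12*t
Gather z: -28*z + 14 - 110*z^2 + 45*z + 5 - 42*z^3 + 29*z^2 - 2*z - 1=-42*z^3 - 81*z^2 + 15*z + 18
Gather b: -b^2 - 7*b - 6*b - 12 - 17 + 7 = -b^2 - 13*b - 22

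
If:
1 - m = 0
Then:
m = 1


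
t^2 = t^2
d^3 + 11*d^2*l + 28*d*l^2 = d*(d + 4*l)*(d + 7*l)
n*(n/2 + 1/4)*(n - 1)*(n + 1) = n^4/2 + n^3/4 - n^2/2 - n/4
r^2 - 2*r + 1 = (r - 1)^2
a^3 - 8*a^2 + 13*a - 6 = (a - 6)*(a - 1)^2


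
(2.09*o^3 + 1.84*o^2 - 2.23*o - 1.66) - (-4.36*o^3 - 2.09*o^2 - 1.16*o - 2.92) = 6.45*o^3 + 3.93*o^2 - 1.07*o + 1.26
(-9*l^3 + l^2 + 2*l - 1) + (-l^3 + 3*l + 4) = -10*l^3 + l^2 + 5*l + 3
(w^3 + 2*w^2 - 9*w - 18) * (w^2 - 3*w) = w^5 - w^4 - 15*w^3 + 9*w^2 + 54*w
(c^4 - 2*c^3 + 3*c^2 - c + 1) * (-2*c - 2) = -2*c^5 + 2*c^4 - 2*c^3 - 4*c^2 - 2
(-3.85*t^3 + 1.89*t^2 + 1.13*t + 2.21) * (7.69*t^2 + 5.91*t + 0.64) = -29.6065*t^5 - 8.2194*t^4 + 17.3956*t^3 + 24.8828*t^2 + 13.7843*t + 1.4144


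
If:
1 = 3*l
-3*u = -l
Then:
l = 1/3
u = 1/9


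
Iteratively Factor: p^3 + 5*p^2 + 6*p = (p + 2)*(p^2 + 3*p) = p*(p + 2)*(p + 3)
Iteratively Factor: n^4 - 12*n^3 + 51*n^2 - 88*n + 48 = (n - 1)*(n^3 - 11*n^2 + 40*n - 48) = (n - 4)*(n - 1)*(n^2 - 7*n + 12) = (n - 4)^2*(n - 1)*(n - 3)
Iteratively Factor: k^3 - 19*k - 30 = (k + 3)*(k^2 - 3*k - 10) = (k + 2)*(k + 3)*(k - 5)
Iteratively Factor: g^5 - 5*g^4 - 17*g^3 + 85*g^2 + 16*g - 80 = (g - 4)*(g^4 - g^3 - 21*g^2 + g + 20) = (g - 4)*(g + 4)*(g^3 - 5*g^2 - g + 5) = (g - 5)*(g - 4)*(g + 4)*(g^2 - 1) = (g - 5)*(g - 4)*(g - 1)*(g + 4)*(g + 1)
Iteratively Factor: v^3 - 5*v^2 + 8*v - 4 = (v - 1)*(v^2 - 4*v + 4) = (v - 2)*(v - 1)*(v - 2)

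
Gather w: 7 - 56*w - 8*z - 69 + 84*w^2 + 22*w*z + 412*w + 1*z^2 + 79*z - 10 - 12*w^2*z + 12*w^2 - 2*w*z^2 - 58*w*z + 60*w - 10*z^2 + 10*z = w^2*(96 - 12*z) + w*(-2*z^2 - 36*z + 416) - 9*z^2 + 81*z - 72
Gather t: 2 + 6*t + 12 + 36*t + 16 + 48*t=90*t + 30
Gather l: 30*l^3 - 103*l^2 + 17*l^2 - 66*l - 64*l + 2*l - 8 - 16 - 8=30*l^3 - 86*l^2 - 128*l - 32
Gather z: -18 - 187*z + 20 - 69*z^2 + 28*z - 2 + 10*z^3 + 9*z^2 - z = 10*z^3 - 60*z^2 - 160*z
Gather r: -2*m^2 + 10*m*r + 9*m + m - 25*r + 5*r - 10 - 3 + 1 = -2*m^2 + 10*m + r*(10*m - 20) - 12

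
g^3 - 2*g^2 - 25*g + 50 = (g - 5)*(g - 2)*(g + 5)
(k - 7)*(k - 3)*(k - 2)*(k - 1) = k^4 - 13*k^3 + 53*k^2 - 83*k + 42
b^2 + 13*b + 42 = (b + 6)*(b + 7)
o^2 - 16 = (o - 4)*(o + 4)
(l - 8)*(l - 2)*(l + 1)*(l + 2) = l^4 - 7*l^3 - 12*l^2 + 28*l + 32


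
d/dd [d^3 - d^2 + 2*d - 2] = 3*d^2 - 2*d + 2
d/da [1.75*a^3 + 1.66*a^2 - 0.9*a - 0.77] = 5.25*a^2 + 3.32*a - 0.9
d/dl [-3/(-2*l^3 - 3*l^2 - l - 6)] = 3*(-6*l^2 - 6*l - 1)/(2*l^3 + 3*l^2 + l + 6)^2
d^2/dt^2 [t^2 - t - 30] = 2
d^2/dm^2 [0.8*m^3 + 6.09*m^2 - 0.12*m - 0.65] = 4.8*m + 12.18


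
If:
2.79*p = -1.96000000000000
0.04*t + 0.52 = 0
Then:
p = -0.70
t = -13.00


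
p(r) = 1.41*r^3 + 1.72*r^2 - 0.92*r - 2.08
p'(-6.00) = 130.72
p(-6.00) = -239.20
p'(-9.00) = 310.75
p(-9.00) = -882.37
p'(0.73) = 3.85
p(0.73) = -1.29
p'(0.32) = 0.61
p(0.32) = -2.15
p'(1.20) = 9.30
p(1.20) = 1.73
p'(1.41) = 12.34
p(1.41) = 3.99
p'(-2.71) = 20.82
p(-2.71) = -15.02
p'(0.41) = 1.20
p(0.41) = -2.07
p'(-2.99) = 26.61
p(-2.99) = -21.64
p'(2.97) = 46.61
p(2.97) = 47.30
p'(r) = 4.23*r^2 + 3.44*r - 0.92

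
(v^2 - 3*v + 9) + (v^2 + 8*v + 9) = 2*v^2 + 5*v + 18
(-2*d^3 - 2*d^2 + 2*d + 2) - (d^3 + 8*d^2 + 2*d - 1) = -3*d^3 - 10*d^2 + 3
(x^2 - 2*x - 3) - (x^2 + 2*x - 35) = 32 - 4*x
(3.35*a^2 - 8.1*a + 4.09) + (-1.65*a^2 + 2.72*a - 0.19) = 1.7*a^2 - 5.38*a + 3.9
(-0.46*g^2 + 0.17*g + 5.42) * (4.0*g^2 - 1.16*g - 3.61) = -1.84*g^4 + 1.2136*g^3 + 23.1434*g^2 - 6.9009*g - 19.5662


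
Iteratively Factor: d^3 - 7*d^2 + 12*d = (d - 3)*(d^2 - 4*d) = (d - 4)*(d - 3)*(d)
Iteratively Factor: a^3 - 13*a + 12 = (a - 1)*(a^2 + a - 12) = (a - 3)*(a - 1)*(a + 4)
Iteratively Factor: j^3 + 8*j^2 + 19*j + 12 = (j + 3)*(j^2 + 5*j + 4) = (j + 3)*(j + 4)*(j + 1)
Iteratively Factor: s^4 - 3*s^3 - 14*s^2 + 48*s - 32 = (s - 1)*(s^3 - 2*s^2 - 16*s + 32) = (s - 4)*(s - 1)*(s^2 + 2*s - 8) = (s - 4)*(s - 1)*(s + 4)*(s - 2)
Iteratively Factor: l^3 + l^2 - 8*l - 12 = (l - 3)*(l^2 + 4*l + 4) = (l - 3)*(l + 2)*(l + 2)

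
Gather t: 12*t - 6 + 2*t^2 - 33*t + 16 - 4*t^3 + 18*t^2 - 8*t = -4*t^3 + 20*t^2 - 29*t + 10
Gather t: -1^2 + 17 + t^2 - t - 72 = t^2 - t - 56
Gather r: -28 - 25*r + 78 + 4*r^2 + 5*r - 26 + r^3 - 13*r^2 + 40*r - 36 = r^3 - 9*r^2 + 20*r - 12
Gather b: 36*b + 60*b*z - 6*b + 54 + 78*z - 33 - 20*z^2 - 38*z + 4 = b*(60*z + 30) - 20*z^2 + 40*z + 25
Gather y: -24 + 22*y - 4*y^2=-4*y^2 + 22*y - 24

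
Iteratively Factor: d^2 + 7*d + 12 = (d + 4)*(d + 3)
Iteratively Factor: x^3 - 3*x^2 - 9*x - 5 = (x - 5)*(x^2 + 2*x + 1) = (x - 5)*(x + 1)*(x + 1)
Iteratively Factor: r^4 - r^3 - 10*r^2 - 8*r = (r)*(r^3 - r^2 - 10*r - 8) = r*(r - 4)*(r^2 + 3*r + 2) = r*(r - 4)*(r + 2)*(r + 1)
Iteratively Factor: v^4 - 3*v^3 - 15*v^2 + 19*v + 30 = (v - 2)*(v^3 - v^2 - 17*v - 15) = (v - 2)*(v + 3)*(v^2 - 4*v - 5) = (v - 2)*(v + 1)*(v + 3)*(v - 5)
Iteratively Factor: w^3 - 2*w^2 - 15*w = (w + 3)*(w^2 - 5*w) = (w - 5)*(w + 3)*(w)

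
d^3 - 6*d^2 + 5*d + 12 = (d - 4)*(d - 3)*(d + 1)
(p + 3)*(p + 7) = p^2 + 10*p + 21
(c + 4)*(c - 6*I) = c^2 + 4*c - 6*I*c - 24*I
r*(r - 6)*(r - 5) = r^3 - 11*r^2 + 30*r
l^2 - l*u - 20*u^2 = (l - 5*u)*(l + 4*u)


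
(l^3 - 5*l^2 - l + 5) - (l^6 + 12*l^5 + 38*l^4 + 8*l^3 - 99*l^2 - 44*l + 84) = -l^6 - 12*l^5 - 38*l^4 - 7*l^3 + 94*l^2 + 43*l - 79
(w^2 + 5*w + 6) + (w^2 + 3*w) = 2*w^2 + 8*w + 6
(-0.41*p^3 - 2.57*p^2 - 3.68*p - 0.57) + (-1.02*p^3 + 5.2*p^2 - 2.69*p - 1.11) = -1.43*p^3 + 2.63*p^2 - 6.37*p - 1.68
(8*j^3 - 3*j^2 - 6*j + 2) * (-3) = -24*j^3 + 9*j^2 + 18*j - 6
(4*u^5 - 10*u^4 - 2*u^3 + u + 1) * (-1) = -4*u^5 + 10*u^4 + 2*u^3 - u - 1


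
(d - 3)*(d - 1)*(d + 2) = d^3 - 2*d^2 - 5*d + 6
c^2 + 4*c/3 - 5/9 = (c - 1/3)*(c + 5/3)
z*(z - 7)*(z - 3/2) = z^3 - 17*z^2/2 + 21*z/2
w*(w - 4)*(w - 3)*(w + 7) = w^4 - 37*w^2 + 84*w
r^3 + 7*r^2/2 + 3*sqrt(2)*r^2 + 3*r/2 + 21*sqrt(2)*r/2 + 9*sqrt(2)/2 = (r + 1/2)*(r + 3)*(r + 3*sqrt(2))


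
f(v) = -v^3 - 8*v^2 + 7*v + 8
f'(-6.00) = -5.00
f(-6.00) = -106.00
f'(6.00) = -197.00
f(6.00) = -454.00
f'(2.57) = -53.93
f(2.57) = -43.82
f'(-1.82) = 26.18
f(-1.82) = -25.21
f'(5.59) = -176.18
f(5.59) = -377.53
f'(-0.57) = 15.15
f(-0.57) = 1.60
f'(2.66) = -56.79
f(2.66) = -48.81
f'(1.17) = -15.83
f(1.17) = 3.64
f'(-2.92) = 28.14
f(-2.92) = -55.75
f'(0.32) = 1.57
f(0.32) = 9.39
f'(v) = -3*v^2 - 16*v + 7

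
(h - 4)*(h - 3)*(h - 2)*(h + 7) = h^4 - 2*h^3 - 37*h^2 + 158*h - 168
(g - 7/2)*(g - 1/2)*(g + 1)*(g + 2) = g^4 - g^3 - 33*g^2/4 - 11*g/4 + 7/2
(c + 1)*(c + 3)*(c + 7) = c^3 + 11*c^2 + 31*c + 21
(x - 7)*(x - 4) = x^2 - 11*x + 28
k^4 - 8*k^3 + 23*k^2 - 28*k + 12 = (k - 3)*(k - 2)^2*(k - 1)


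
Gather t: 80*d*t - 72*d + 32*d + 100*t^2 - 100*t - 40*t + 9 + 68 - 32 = -40*d + 100*t^2 + t*(80*d - 140) + 45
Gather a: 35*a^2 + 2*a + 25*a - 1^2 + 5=35*a^2 + 27*a + 4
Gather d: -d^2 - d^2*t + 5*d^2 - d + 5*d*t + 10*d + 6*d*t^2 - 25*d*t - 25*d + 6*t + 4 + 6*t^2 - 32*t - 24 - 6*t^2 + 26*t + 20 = d^2*(4 - t) + d*(6*t^2 - 20*t - 16)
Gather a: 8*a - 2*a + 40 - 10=6*a + 30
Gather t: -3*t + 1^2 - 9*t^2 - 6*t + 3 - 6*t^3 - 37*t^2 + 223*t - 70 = -6*t^3 - 46*t^2 + 214*t - 66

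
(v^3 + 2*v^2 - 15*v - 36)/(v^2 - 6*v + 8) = (v^2 + 6*v + 9)/(v - 2)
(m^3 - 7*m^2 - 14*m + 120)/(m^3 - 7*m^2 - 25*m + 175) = (m^2 - 2*m - 24)/(m^2 - 2*m - 35)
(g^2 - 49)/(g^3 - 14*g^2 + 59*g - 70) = (g + 7)/(g^2 - 7*g + 10)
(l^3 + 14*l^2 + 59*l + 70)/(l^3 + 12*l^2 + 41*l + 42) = (l + 5)/(l + 3)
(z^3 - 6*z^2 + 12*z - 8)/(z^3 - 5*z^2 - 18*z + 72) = (z^3 - 6*z^2 + 12*z - 8)/(z^3 - 5*z^2 - 18*z + 72)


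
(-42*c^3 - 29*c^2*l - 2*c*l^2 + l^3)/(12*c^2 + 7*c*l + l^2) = (-14*c^2 - 5*c*l + l^2)/(4*c + l)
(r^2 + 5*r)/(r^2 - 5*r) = (r + 5)/(r - 5)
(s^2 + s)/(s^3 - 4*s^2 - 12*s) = (s + 1)/(s^2 - 4*s - 12)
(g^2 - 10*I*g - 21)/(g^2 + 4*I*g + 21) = (g - 7*I)/(g + 7*I)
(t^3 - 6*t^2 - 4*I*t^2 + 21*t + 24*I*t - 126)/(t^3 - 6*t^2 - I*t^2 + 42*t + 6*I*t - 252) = (t + 3*I)/(t + 6*I)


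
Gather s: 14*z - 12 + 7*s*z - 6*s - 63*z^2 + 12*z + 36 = s*(7*z - 6) - 63*z^2 + 26*z + 24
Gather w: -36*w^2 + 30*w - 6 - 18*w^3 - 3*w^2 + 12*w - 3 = -18*w^3 - 39*w^2 + 42*w - 9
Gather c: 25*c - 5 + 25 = 25*c + 20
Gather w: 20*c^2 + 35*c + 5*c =20*c^2 + 40*c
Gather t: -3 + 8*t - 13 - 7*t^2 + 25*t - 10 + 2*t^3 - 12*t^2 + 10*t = 2*t^3 - 19*t^2 + 43*t - 26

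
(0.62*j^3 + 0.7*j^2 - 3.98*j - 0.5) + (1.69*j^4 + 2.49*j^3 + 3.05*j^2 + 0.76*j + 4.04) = 1.69*j^4 + 3.11*j^3 + 3.75*j^2 - 3.22*j + 3.54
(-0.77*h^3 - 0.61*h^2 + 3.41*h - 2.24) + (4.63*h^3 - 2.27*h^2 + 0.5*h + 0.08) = 3.86*h^3 - 2.88*h^2 + 3.91*h - 2.16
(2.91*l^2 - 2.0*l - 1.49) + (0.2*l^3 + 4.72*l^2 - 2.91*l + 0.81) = 0.2*l^3 + 7.63*l^2 - 4.91*l - 0.68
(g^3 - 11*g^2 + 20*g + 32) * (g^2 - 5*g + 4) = g^5 - 16*g^4 + 79*g^3 - 112*g^2 - 80*g + 128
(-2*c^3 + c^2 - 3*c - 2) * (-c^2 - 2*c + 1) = 2*c^5 + 3*c^4 - c^3 + 9*c^2 + c - 2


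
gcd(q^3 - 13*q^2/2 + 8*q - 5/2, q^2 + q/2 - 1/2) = q - 1/2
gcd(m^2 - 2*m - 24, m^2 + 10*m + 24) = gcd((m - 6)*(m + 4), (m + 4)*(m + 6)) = m + 4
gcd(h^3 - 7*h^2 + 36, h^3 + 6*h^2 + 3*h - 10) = h + 2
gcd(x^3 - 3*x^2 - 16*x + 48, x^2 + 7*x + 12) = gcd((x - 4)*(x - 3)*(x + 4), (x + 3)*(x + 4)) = x + 4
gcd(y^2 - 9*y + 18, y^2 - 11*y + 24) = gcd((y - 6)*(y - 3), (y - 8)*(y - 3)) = y - 3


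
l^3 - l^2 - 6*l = l*(l - 3)*(l + 2)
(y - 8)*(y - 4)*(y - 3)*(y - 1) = y^4 - 16*y^3 + 83*y^2 - 164*y + 96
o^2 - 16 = (o - 4)*(o + 4)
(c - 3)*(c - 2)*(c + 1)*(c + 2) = c^4 - 2*c^3 - 7*c^2 + 8*c + 12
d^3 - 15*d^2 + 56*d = d*(d - 8)*(d - 7)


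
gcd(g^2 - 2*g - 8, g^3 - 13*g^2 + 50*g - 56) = g - 4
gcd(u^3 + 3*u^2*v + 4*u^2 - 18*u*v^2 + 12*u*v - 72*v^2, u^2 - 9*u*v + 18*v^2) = u - 3*v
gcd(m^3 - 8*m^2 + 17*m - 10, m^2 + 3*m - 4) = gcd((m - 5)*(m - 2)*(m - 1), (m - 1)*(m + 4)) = m - 1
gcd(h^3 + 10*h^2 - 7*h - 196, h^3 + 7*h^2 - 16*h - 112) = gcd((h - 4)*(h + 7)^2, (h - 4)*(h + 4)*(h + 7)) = h^2 + 3*h - 28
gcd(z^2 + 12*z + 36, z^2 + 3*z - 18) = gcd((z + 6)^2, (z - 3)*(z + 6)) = z + 6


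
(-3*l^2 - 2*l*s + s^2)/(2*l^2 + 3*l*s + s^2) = (-3*l + s)/(2*l + s)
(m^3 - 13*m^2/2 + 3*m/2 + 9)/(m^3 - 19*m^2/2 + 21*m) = (2*m^2 - m - 3)/(m*(2*m - 7))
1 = 1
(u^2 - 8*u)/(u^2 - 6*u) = (u - 8)/(u - 6)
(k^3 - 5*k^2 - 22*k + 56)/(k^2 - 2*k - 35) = (k^2 + 2*k - 8)/(k + 5)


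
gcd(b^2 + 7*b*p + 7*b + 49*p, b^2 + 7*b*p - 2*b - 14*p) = b + 7*p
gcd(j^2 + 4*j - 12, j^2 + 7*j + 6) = j + 6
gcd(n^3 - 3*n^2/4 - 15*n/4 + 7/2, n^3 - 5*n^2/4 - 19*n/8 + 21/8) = n^2 - 11*n/4 + 7/4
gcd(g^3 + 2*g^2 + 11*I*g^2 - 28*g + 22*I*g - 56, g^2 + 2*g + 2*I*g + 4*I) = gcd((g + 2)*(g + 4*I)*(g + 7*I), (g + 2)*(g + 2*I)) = g + 2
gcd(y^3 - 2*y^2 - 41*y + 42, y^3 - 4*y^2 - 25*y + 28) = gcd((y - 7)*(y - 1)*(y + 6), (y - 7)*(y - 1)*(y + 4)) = y^2 - 8*y + 7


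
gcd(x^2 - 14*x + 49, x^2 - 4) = 1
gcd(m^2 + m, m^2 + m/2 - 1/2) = m + 1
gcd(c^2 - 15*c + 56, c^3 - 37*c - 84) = c - 7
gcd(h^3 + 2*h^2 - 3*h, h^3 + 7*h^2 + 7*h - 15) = h^2 + 2*h - 3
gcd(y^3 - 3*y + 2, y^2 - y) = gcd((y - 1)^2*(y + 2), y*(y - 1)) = y - 1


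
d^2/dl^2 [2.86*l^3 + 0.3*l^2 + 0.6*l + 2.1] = 17.16*l + 0.6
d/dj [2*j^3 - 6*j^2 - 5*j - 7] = 6*j^2 - 12*j - 5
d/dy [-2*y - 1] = -2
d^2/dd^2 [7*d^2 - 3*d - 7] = 14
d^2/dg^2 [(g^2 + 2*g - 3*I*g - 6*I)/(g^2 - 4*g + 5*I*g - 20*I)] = (g^3*(12 - 16*I) + 84*I*g^2 + g*(540 + 384*I) - 1920 + 388*I)/(g^6 + g^5*(-12 + 15*I) + g^4*(-27 - 180*I) + g^3*(836 + 595*I) + g^2*(-3600 + 540*I) + g*(4800 - 6000*I) + 8000*I)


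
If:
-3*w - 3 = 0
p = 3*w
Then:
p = -3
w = -1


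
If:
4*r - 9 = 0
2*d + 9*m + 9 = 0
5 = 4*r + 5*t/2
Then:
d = -9*m/2 - 9/2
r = 9/4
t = -8/5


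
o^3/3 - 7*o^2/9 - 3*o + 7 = (o/3 + 1)*(o - 3)*(o - 7/3)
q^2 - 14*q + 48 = (q - 8)*(q - 6)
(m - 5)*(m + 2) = m^2 - 3*m - 10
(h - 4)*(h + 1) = h^2 - 3*h - 4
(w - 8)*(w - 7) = w^2 - 15*w + 56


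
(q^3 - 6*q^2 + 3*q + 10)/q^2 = q - 6 + 3/q + 10/q^2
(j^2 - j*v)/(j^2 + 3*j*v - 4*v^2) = j/(j + 4*v)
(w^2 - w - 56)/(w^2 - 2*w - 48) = (w + 7)/(w + 6)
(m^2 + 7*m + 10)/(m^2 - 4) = (m + 5)/(m - 2)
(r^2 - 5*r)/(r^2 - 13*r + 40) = r/(r - 8)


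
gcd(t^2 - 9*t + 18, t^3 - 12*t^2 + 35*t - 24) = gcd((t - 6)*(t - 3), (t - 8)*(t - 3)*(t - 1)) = t - 3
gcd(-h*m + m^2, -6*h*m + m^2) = m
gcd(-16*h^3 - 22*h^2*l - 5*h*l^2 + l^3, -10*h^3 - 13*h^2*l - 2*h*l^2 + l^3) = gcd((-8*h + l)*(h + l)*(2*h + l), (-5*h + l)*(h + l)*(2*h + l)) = 2*h^2 + 3*h*l + l^2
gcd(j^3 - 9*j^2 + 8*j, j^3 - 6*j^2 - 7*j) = j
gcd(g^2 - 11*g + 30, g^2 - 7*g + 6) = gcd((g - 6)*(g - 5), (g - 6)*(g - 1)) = g - 6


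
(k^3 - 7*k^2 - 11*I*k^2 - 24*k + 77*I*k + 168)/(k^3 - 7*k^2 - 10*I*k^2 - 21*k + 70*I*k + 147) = (k - 8*I)/(k - 7*I)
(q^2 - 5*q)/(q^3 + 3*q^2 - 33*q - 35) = q/(q^2 + 8*q + 7)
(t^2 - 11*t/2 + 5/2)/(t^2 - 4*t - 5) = (t - 1/2)/(t + 1)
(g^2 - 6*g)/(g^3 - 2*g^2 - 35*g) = (6 - g)/(-g^2 + 2*g + 35)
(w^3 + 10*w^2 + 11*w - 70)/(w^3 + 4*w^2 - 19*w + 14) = (w + 5)/(w - 1)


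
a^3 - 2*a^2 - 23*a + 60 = (a - 4)*(a - 3)*(a + 5)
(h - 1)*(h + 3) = h^2 + 2*h - 3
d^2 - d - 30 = (d - 6)*(d + 5)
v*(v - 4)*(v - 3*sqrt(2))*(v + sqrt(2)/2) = v^4 - 4*v^3 - 5*sqrt(2)*v^3/2 - 3*v^2 + 10*sqrt(2)*v^2 + 12*v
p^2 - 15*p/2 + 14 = (p - 4)*(p - 7/2)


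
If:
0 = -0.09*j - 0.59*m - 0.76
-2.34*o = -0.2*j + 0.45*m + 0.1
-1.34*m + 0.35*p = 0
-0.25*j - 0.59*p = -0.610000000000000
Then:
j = -37.22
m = 4.39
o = -4.07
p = 16.80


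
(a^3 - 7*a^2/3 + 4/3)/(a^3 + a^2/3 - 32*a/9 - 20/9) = 3*(a - 1)/(3*a + 5)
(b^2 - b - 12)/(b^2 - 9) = (b - 4)/(b - 3)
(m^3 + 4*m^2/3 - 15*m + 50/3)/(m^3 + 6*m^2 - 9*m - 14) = (3*m^2 + 10*m - 25)/(3*(m^2 + 8*m + 7))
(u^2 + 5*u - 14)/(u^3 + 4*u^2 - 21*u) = (u - 2)/(u*(u - 3))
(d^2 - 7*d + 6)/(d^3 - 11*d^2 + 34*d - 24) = 1/(d - 4)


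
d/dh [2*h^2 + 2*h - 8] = 4*h + 2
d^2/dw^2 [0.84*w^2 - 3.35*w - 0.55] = 1.68000000000000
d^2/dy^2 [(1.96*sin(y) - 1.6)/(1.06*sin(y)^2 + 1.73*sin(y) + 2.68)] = (-2.202256*sin(y)^5 + 10.785288*sin(y)^4 + 46.61456*sin(y)^3 - 15.091696*sin(y)^2 - 72.508032*sin(y) - 18.661408)/(1.06*sin(y)^2 + 1.73*sin(y) + 2.68)^3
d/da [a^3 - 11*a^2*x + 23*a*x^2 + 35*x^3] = 3*a^2 - 22*a*x + 23*x^2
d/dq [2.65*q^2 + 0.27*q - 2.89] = 5.3*q + 0.27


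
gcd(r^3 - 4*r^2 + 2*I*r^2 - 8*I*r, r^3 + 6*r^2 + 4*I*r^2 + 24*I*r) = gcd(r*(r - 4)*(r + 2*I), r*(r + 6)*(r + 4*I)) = r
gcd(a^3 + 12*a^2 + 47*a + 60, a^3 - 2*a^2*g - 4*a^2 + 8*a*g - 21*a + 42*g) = a + 3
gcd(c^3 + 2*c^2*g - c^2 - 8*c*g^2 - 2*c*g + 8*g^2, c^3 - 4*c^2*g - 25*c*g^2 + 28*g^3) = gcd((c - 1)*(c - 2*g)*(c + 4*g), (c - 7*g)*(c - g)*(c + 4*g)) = c + 4*g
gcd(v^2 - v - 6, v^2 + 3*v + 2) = v + 2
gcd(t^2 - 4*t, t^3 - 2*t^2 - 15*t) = t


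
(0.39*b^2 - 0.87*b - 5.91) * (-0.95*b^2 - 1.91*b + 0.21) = -0.3705*b^4 + 0.0816*b^3 + 7.3581*b^2 + 11.1054*b - 1.2411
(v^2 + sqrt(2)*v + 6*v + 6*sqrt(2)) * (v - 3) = v^3 + sqrt(2)*v^2 + 3*v^2 - 18*v + 3*sqrt(2)*v - 18*sqrt(2)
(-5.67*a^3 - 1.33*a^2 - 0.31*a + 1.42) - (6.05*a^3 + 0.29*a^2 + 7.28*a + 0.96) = -11.72*a^3 - 1.62*a^2 - 7.59*a + 0.46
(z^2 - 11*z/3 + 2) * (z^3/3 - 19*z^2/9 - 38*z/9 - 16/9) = z^5/3 - 10*z^4/3 + 113*z^3/27 + 256*z^2/27 - 52*z/27 - 32/9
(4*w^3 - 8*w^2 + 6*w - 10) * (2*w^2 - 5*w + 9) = 8*w^5 - 36*w^4 + 88*w^3 - 122*w^2 + 104*w - 90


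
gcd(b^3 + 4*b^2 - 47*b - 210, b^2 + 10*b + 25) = b + 5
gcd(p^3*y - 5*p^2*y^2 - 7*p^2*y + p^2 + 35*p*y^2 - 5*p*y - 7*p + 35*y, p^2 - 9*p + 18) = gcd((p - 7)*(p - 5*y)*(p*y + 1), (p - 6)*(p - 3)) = 1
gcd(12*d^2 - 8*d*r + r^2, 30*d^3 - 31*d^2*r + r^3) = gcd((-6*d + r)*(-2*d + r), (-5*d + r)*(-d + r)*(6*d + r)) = 1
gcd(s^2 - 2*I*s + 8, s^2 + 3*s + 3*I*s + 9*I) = 1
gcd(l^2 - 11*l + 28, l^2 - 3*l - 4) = l - 4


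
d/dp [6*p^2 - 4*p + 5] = 12*p - 4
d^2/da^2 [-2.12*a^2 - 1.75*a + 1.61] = -4.24000000000000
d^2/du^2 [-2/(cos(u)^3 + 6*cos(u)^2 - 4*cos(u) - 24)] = 2*((13*cos(u) - 48*cos(2*u) - 9*cos(3*u))*(cos(u)^3 + 6*cos(u)^2 - 4*cos(u) - 24)/4 - 2*(3*cos(u)^2 + 12*cos(u) - 4)^2*sin(u)^2)/(cos(u)^3 + 6*cos(u)^2 - 4*cos(u) - 24)^3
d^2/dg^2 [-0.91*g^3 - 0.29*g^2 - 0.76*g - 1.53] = -5.46*g - 0.58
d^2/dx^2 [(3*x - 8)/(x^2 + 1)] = 2*(4*x^2*(3*x - 8) + (8 - 9*x)*(x^2 + 1))/(x^2 + 1)^3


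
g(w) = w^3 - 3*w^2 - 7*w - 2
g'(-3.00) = 38.00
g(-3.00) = -35.00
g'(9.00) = 182.00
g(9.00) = 421.00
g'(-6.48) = 157.85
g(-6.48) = -354.71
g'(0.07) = -7.41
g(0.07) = -2.50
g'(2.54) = -2.89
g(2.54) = -22.75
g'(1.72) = -8.44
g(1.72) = -17.83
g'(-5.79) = 128.31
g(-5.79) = -256.15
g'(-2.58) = 28.45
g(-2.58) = -21.08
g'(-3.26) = 44.44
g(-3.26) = -45.71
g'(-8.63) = 268.21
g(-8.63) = -807.76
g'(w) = 3*w^2 - 6*w - 7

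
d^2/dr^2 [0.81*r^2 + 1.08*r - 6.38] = 1.62000000000000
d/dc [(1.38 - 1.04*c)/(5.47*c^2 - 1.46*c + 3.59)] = (5.6888*c^2 - 15.0972*c - 1.7188)/(29.9209*c^4 - 15.9724*c^3 + 41.4062*c^2 - 10.4828*c + 12.8881)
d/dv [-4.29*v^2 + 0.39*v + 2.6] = 0.39 - 8.58*v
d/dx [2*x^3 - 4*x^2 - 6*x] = 6*x^2 - 8*x - 6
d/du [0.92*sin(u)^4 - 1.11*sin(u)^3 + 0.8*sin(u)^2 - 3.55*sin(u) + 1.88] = (3.68*sin(u)^3 - 3.33*sin(u)^2 + 1.6*sin(u) - 3.55)*cos(u)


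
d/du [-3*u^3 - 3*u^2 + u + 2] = -9*u^2 - 6*u + 1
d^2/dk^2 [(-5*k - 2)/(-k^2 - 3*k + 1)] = 2*((2*k + 3)^2*(5*k + 2) - (15*k + 17)*(k^2 + 3*k - 1))/(k^2 + 3*k - 1)^3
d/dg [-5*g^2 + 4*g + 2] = 4 - 10*g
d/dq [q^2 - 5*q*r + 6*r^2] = 2*q - 5*r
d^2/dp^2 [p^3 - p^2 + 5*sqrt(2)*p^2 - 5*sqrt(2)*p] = 6*p - 2 + 10*sqrt(2)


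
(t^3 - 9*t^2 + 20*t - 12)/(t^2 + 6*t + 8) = (t^3 - 9*t^2 + 20*t - 12)/(t^2 + 6*t + 8)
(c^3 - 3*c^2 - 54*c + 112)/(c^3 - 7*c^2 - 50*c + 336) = (c - 2)/(c - 6)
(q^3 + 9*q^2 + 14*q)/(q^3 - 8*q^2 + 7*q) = (q^2 + 9*q + 14)/(q^2 - 8*q + 7)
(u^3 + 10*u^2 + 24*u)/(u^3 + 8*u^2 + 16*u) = (u + 6)/(u + 4)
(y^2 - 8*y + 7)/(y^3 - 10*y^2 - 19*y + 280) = (y - 1)/(y^2 - 3*y - 40)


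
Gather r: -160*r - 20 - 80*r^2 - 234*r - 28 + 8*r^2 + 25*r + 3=-72*r^2 - 369*r - 45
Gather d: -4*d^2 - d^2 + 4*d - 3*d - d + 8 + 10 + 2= 20 - 5*d^2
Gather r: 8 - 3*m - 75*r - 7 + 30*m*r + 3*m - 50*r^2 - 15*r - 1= -50*r^2 + r*(30*m - 90)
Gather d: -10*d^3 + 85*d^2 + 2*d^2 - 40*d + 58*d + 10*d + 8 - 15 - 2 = -10*d^3 + 87*d^2 + 28*d - 9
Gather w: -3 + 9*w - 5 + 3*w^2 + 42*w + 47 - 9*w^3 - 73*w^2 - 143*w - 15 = -9*w^3 - 70*w^2 - 92*w + 24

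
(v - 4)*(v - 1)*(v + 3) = v^3 - 2*v^2 - 11*v + 12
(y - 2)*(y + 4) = y^2 + 2*y - 8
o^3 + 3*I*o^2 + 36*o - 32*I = (o - 4*I)*(o - I)*(o + 8*I)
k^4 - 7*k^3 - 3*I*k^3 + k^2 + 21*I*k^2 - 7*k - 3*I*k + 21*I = (k - 7)*(k - 3*I)*(-I*k + 1)*(I*k + 1)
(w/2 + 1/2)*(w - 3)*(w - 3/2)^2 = w^4/2 - 5*w^3/2 + 21*w^2/8 + 9*w/4 - 27/8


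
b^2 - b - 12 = (b - 4)*(b + 3)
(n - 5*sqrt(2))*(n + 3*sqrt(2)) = n^2 - 2*sqrt(2)*n - 30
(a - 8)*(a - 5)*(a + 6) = a^3 - 7*a^2 - 38*a + 240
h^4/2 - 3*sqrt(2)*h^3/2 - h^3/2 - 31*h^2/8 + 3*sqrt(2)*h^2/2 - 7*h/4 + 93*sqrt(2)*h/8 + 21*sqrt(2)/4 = (h/2 + 1)*(h - 7/2)*(h + 1/2)*(h - 3*sqrt(2))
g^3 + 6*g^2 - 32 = (g - 2)*(g + 4)^2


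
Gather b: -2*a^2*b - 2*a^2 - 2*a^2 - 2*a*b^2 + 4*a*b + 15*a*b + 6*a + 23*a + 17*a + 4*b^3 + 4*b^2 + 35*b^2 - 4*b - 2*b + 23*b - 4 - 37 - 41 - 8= -4*a^2 + 46*a + 4*b^3 + b^2*(39 - 2*a) + b*(-2*a^2 + 19*a + 17) - 90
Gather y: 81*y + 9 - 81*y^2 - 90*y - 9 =-81*y^2 - 9*y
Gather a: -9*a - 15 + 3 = -9*a - 12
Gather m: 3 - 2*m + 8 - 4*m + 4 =15 - 6*m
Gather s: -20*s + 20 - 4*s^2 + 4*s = -4*s^2 - 16*s + 20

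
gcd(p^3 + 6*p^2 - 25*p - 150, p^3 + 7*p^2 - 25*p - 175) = p^2 - 25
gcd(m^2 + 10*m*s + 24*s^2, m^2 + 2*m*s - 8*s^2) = m + 4*s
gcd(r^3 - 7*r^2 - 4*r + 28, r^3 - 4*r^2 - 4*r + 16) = r^2 - 4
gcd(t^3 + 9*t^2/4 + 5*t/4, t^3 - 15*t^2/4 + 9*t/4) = t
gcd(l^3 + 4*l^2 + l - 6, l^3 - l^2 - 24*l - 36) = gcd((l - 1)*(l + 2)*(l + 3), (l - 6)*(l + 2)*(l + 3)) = l^2 + 5*l + 6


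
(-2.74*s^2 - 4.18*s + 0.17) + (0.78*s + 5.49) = -2.74*s^2 - 3.4*s + 5.66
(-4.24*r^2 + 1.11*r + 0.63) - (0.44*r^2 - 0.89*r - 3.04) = -4.68*r^2 + 2.0*r + 3.67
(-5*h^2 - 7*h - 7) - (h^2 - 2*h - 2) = -6*h^2 - 5*h - 5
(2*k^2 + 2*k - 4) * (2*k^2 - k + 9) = 4*k^4 + 2*k^3 + 8*k^2 + 22*k - 36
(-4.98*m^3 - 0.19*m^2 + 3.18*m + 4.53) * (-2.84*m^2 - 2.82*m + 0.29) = 14.1432*m^5 + 14.5832*m^4 - 9.9396*m^3 - 21.8879*m^2 - 11.8524*m + 1.3137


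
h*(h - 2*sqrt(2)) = h^2 - 2*sqrt(2)*h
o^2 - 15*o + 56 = (o - 8)*(o - 7)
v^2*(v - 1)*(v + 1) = v^4 - v^2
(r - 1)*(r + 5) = r^2 + 4*r - 5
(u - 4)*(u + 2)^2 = u^3 - 12*u - 16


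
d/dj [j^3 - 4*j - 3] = 3*j^2 - 4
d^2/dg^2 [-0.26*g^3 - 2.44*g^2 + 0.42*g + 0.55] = -1.56*g - 4.88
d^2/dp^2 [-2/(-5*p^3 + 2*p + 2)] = 4*(-15*p*(-5*p^3 + 2*p + 2) - (15*p^2 - 2)^2)/(-5*p^3 + 2*p + 2)^3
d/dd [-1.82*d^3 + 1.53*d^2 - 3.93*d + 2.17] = -5.46*d^2 + 3.06*d - 3.93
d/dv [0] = 0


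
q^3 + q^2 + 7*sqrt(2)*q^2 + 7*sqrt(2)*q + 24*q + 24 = (q + 1)*(q + 3*sqrt(2))*(q + 4*sqrt(2))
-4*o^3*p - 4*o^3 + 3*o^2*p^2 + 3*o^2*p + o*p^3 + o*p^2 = (-o + p)*(4*o + p)*(o*p + o)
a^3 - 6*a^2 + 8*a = a*(a - 4)*(a - 2)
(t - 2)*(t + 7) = t^2 + 5*t - 14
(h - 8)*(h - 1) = h^2 - 9*h + 8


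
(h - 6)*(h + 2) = h^2 - 4*h - 12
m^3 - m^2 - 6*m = m*(m - 3)*(m + 2)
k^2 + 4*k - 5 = (k - 1)*(k + 5)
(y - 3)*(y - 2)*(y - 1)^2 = y^4 - 7*y^3 + 17*y^2 - 17*y + 6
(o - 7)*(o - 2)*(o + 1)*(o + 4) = o^4 - 4*o^3 - 27*o^2 + 34*o + 56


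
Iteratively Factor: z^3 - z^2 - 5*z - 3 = (z + 1)*(z^2 - 2*z - 3) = (z - 3)*(z + 1)*(z + 1)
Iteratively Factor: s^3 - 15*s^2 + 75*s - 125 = (s - 5)*(s^2 - 10*s + 25) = (s - 5)^2*(s - 5)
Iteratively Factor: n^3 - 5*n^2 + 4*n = (n)*(n^2 - 5*n + 4) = n*(n - 1)*(n - 4)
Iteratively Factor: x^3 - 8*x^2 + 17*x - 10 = (x - 2)*(x^2 - 6*x + 5) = (x - 2)*(x - 1)*(x - 5)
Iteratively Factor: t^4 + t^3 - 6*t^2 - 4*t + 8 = (t - 1)*(t^3 + 2*t^2 - 4*t - 8) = (t - 2)*(t - 1)*(t^2 + 4*t + 4) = (t - 2)*(t - 1)*(t + 2)*(t + 2)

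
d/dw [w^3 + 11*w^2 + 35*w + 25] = 3*w^2 + 22*w + 35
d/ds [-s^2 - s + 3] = -2*s - 1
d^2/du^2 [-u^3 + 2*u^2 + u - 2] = 4 - 6*u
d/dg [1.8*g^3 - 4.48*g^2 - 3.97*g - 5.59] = 5.4*g^2 - 8.96*g - 3.97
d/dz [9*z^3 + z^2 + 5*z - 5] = 27*z^2 + 2*z + 5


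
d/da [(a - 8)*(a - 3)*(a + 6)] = 3*a^2 - 10*a - 42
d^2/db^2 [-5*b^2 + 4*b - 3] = -10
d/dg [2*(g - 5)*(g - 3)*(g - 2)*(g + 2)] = 8*g^3 - 48*g^2 + 44*g + 64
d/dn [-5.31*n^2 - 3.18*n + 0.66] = -10.62*n - 3.18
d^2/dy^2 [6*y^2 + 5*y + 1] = 12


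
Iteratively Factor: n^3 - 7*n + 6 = (n - 2)*(n^2 + 2*n - 3) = (n - 2)*(n + 3)*(n - 1)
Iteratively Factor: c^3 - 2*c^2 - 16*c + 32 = (c + 4)*(c^2 - 6*c + 8) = (c - 4)*(c + 4)*(c - 2)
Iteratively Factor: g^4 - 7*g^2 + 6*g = (g)*(g^3 - 7*g + 6) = g*(g - 2)*(g^2 + 2*g - 3) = g*(g - 2)*(g - 1)*(g + 3)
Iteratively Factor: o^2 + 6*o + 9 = (o + 3)*(o + 3)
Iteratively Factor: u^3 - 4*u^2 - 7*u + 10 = (u - 1)*(u^2 - 3*u - 10) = (u - 5)*(u - 1)*(u + 2)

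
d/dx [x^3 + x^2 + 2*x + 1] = 3*x^2 + 2*x + 2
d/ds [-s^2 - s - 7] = -2*s - 1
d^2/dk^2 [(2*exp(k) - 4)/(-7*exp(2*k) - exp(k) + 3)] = (-98*exp(4*k) + 798*exp(3*k) - 168*exp(2*k) + 334*exp(k) - 6)*exp(k)/(343*exp(6*k) + 147*exp(5*k) - 420*exp(4*k) - 125*exp(3*k) + 180*exp(2*k) + 27*exp(k) - 27)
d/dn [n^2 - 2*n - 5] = 2*n - 2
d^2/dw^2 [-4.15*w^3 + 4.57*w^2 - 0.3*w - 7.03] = 9.14 - 24.9*w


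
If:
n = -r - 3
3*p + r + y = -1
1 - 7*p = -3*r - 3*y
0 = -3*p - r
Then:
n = -27/8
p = -1/8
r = 3/8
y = -1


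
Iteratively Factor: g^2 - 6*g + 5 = (g - 5)*(g - 1)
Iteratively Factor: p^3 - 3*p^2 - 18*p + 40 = (p - 2)*(p^2 - p - 20) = (p - 2)*(p + 4)*(p - 5)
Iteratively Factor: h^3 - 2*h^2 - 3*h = (h - 3)*(h^2 + h) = (h - 3)*(h + 1)*(h)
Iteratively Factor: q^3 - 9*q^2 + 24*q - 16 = (q - 4)*(q^2 - 5*q + 4) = (q - 4)^2*(q - 1)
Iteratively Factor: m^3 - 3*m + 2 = (m - 1)*(m^2 + m - 2) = (m - 1)*(m + 2)*(m - 1)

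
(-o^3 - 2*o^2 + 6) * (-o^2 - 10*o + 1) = o^5 + 12*o^4 + 19*o^3 - 8*o^2 - 60*o + 6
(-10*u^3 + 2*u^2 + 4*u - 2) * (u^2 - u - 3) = -10*u^5 + 12*u^4 + 32*u^3 - 12*u^2 - 10*u + 6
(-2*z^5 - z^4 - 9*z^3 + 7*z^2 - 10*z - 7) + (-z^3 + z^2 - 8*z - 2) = -2*z^5 - z^4 - 10*z^3 + 8*z^2 - 18*z - 9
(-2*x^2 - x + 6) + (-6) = -2*x^2 - x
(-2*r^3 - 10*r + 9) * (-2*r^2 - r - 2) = 4*r^5 + 2*r^4 + 24*r^3 - 8*r^2 + 11*r - 18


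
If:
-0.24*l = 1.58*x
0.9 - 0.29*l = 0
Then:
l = 3.10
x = -0.47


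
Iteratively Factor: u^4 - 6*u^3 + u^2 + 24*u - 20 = (u - 5)*(u^3 - u^2 - 4*u + 4) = (u - 5)*(u - 2)*(u^2 + u - 2) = (u - 5)*(u - 2)*(u + 2)*(u - 1)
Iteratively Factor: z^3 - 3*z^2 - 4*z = (z + 1)*(z^2 - 4*z) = z*(z + 1)*(z - 4)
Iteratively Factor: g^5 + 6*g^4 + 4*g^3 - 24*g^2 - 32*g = (g)*(g^4 + 6*g^3 + 4*g^2 - 24*g - 32) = g*(g + 2)*(g^3 + 4*g^2 - 4*g - 16) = g*(g + 2)^2*(g^2 + 2*g - 8) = g*(g - 2)*(g + 2)^2*(g + 4)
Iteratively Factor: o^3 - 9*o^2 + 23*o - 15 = (o - 5)*(o^2 - 4*o + 3) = (o - 5)*(o - 1)*(o - 3)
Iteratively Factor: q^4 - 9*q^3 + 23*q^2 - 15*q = (q - 1)*(q^3 - 8*q^2 + 15*q) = (q - 3)*(q - 1)*(q^2 - 5*q) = q*(q - 3)*(q - 1)*(q - 5)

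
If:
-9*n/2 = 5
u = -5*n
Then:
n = -10/9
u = 50/9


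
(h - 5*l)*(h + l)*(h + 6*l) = h^3 + 2*h^2*l - 29*h*l^2 - 30*l^3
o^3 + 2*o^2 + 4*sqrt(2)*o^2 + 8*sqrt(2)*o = o*(o + 2)*(o + 4*sqrt(2))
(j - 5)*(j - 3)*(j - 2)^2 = j^4 - 12*j^3 + 51*j^2 - 92*j + 60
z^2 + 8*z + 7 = (z + 1)*(z + 7)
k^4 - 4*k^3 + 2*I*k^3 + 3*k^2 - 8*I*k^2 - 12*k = k*(k - 4)*(k - I)*(k + 3*I)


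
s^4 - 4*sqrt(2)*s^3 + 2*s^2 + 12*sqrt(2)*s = s*(s - 3*sqrt(2))*(s - 2*sqrt(2))*(s + sqrt(2))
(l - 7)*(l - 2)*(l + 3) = l^3 - 6*l^2 - 13*l + 42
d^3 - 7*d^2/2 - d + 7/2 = (d - 7/2)*(d - 1)*(d + 1)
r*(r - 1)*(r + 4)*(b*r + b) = b*r^4 + 4*b*r^3 - b*r^2 - 4*b*r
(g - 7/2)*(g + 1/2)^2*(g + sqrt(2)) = g^4 - 5*g^3/2 + sqrt(2)*g^3 - 5*sqrt(2)*g^2/2 - 13*g^2/4 - 13*sqrt(2)*g/4 - 7*g/8 - 7*sqrt(2)/8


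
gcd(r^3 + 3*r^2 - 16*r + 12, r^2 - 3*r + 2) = r^2 - 3*r + 2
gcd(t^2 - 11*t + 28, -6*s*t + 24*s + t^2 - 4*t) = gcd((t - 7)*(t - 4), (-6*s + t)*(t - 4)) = t - 4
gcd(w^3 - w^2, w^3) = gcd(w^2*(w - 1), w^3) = w^2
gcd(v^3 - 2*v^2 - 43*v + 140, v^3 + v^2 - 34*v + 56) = v^2 + 3*v - 28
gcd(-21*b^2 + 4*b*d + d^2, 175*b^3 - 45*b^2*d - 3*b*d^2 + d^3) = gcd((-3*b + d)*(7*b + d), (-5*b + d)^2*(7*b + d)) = 7*b + d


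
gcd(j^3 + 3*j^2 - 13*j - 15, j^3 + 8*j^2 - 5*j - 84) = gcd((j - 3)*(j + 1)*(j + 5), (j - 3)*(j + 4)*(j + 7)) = j - 3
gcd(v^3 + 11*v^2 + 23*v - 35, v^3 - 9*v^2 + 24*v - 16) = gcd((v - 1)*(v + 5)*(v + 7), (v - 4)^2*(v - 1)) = v - 1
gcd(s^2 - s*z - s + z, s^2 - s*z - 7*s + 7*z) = -s + z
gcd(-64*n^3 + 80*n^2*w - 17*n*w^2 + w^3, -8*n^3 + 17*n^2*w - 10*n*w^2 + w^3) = 8*n^2 - 9*n*w + w^2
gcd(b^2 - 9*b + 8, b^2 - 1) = b - 1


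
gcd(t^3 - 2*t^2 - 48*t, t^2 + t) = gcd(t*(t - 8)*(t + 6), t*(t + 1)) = t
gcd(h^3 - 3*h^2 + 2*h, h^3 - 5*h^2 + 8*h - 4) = h^2 - 3*h + 2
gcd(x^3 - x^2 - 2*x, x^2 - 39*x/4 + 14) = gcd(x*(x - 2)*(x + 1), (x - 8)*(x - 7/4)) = 1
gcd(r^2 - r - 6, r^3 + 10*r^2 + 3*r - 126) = r - 3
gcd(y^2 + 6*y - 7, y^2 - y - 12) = 1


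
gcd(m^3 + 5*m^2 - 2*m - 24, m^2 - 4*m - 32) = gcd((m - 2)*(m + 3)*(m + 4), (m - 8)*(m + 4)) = m + 4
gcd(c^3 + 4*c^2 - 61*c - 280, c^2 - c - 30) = c + 5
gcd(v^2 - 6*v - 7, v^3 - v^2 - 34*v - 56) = v - 7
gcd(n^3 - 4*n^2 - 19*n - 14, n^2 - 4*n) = 1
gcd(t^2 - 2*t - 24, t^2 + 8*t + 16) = t + 4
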